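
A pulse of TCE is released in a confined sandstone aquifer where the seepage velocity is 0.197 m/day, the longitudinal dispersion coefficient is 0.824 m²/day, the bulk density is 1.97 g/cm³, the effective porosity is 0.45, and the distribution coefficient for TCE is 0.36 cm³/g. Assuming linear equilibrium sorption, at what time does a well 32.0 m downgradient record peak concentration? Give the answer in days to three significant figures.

367 days

Retardation factor R = 1 + ρ_b·K_d/n = 1 + 1.97 × 0.36/0.45 = 2.576.
Sorption retards both mechanisms: v_R = v/R = 0.07648 m/day, D_R = D/R = 0.3199 m²/day.
Peak time from v_R²t² + 2D_R t − x² = 0: t = (√(D_R² + v_R²x²) − D_R)/v_R².
√(D_R² + v_R²x²) = √(0.3199² + 0.07648² × 32.0²) = 2.468; v_R² = 0.005849.
t = (2.468 − 0.3199)/0.005849 = 367 days.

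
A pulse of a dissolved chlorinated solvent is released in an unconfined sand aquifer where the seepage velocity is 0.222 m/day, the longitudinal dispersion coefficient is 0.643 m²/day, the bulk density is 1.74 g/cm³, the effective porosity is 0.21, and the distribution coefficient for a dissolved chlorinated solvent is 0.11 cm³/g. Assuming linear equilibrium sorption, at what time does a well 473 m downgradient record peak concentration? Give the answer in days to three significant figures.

4050 days

Retardation factor R = 1 + ρ_b·K_d/n = 1 + 1.74 × 0.11/0.21 = 1.911.
Sorption retards both mechanisms: v_R = v/R = 0.1162 m/day, D_R = D/R = 0.3365 m²/day.
Peak time from v_R²t² + 2D_R t − x² = 0: t = (√(D_R² + v_R²x²) − D_R)/v_R².
√(D_R² + v_R²x²) = √(0.3365² + 0.1162² × 473²) = 54.96; v_R² = 0.01350.
t = (54.96 − 0.3365)/0.01350 = 4050 days.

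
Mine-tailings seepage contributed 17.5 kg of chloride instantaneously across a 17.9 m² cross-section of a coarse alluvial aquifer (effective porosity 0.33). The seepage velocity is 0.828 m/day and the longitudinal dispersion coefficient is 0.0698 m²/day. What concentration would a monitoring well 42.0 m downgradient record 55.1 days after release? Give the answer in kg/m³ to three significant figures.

0.182 kg/m³

For an instantaneous plane source, C(x,t) = M/(n_e·A·√(4πDt)) · exp(−(x−vt)²/(4Dt)), with n_e·A the pore (flow) area.
Plume center vt = 0.828 × 55.1 = 45.6228 m, so the well at 42.0 m is 3.6228 m upgradient of the peak.
√(4πDt) = 6.952 m, giving peak height M/(n_e·A·√(4πDt)) = 17.5/(0.33 × 17.9 × 6.952) = 0.4261 kg/m³.
(x−vt)²/(4Dt) = (-3.6228)²/(4 × 0.0698 × 55.1) = 0.8531; exp(−0.8531) = 0.4261.
C = 0.4261 × 0.4261 = 0.182 kg/m³.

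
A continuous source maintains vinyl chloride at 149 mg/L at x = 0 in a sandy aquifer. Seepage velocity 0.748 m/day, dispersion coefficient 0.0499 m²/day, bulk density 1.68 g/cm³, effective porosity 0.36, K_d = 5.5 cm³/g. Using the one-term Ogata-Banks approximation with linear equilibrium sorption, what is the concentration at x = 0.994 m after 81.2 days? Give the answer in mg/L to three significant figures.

Retardation factor R = 1 + ρ_b·K_d/n = 1 + 1.68 × 5.5/0.36 = 26.67.
Sorption retards both mechanisms: v_R = v/R = 0.02805 m/day, D_R = D/R = 0.001871 m²/day.
v_R·t = 0.02805 × 81.2 = 2.27766 m; 2√(D_R t) = 0.7796 m; argument = (0.994 − 2.27766)/0.7796 = -1.647.
C = C₀ × ½·erfc(-1.647) = 149 × 0.9901 = 148 mg/L.

148 mg/L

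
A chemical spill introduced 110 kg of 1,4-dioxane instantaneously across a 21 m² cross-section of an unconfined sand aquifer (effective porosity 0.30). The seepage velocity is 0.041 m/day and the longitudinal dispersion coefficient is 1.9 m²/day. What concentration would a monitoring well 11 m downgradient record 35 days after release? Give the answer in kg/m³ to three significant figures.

0.428 kg/m³

For an instantaneous plane source, C(x,t) = M/(n_e·A·√(4πDt)) · exp(−(x−vt)²/(4Dt)), with n_e·A the pore (flow) area.
Plume center vt = 0.041 × 35 = 1.435 m, so the well at 11 m is 9.565 m downgradient of the peak.
√(4πDt) = 28.91 m, giving peak height M/(n_e·A·√(4πDt)) = 110/(0.30 × 21 × 28.91) = 0.6040 kg/m³.
(x−vt)²/(4Dt) = (9.565)²/(4 × 1.9 × 35) = 0.3439; exp(−0.3439) = 0.7090.
C = 0.6040 × 0.7090 = 0.428 kg/m³.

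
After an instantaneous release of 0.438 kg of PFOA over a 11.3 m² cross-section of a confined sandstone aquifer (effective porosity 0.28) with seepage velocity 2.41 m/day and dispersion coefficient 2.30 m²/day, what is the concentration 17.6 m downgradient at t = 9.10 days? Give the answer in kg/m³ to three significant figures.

For an instantaneous plane source, C(x,t) = M/(n_e·A·√(4πDt)) · exp(−(x−vt)²/(4Dt)), with n_e·A the pore (flow) area.
Plume center vt = 2.41 × 9.10 = 21.931 m, so the well at 17.6 m is 4.331 m upgradient of the peak.
√(4πDt) = 16.22 m, giving peak height M/(n_e·A·√(4πDt)) = 0.438/(0.28 × 11.3 × 16.22) = 0.008535 kg/m³.
(x−vt)²/(4Dt) = (-4.331)²/(4 × 2.30 × 9.10) = 0.2241; exp(−0.2241) = 0.7992.
C = 0.008535 × 0.7992 = 0.00682 kg/m³.

0.00682 kg/m³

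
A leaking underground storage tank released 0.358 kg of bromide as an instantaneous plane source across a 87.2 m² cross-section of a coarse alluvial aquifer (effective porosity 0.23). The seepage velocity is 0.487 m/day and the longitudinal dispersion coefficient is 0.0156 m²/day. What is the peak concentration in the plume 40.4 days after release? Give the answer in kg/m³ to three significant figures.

The peak of an instantaneous 1D plume sits at x = vt; there the Gaussian factor is 1 and C_max = M/(n_e·A·√(4πDt)), where n_e·A is the pore area the mass is dissolved in.
√(4πDt) = √(4π × 0.0156 × 40.4) = 2.814 m, so C_max = 0.358/(0.23 × 87.2 × 2.814) = 0.00634 kg/m³.

0.00634 kg/m³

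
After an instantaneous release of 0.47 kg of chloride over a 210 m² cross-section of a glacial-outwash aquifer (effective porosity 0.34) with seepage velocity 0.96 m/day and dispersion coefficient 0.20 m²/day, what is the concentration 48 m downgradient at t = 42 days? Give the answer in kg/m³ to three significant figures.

For an instantaneous plane source, C(x,t) = M/(n_e·A·√(4πDt)) · exp(−(x−vt)²/(4Dt)), with n_e·A the pore (flow) area.
Plume center vt = 0.96 × 42 = 40.32 m, so the well at 48 m is 7.68 m downgradient of the peak.
√(4πDt) = 10.27 m, giving peak height M/(n_e·A·√(4πDt)) = 0.47/(0.34 × 210 × 10.27) = 0.0006410 kg/m³.
(x−vt)²/(4Dt) = (7.68)²/(4 × 0.20 × 42) = 1.755; exp(−1.755) = 0.1729.
C = 0.0006410 × 0.1729 = 0.000111 kg/m³.

0.000111 kg/m³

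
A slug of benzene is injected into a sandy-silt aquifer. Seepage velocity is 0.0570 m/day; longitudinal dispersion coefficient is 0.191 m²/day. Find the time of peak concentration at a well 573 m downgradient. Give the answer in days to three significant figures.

9990 days

For the 1D instantaneous-source solution, setting ∂C/∂t = 0 at fixed x gives v²t² + 2Dt − x² = 0, so t = (√(D² + v²x²) − D)/v².
√(D² + v²x²) = √(0.191² + 0.0570² × 573²) = 32.66; v² = 0.003249.
t = (32.66 − 0.191)/0.003249 = 9990 days (vs. the pure-advection estimate x/v = 10100 d).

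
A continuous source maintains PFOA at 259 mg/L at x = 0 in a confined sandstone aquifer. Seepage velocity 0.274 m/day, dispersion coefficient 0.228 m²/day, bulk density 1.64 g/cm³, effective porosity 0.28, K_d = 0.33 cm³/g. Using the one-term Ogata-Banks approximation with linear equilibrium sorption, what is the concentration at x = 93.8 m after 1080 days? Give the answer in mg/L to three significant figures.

Retardation factor R = 1 + ρ_b·K_d/n = 1 + 1.64 × 0.33/0.28 = 2.933.
Sorption retards both mechanisms: v_R = v/R = 0.09342 m/day, D_R = D/R = 0.07774 m²/day.
v_R·t = 0.09342 × 1080 = 100.8936 m; 2√(D_R t) = 18.33 m; argument = (93.8 − 100.8936)/18.33 = -0.3870.
C = C₀ × ½·erfc(-0.3870) = 259 × 0.7079 = 183 mg/L.

183 mg/L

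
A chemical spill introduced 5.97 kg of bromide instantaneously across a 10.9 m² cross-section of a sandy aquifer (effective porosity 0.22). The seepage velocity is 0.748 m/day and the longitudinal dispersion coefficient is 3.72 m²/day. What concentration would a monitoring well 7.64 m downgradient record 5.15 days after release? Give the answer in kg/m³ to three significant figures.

0.133 kg/m³

For an instantaneous plane source, C(x,t) = M/(n_e·A·√(4πDt)) · exp(−(x−vt)²/(4Dt)), with n_e·A the pore (flow) area.
Plume center vt = 0.748 × 5.15 = 3.8522 m, so the well at 7.64 m is 3.7878 m downgradient of the peak.
√(4πDt) = 15.52 m, giving peak height M/(n_e·A·√(4πDt)) = 5.97/(0.22 × 10.9 × 15.52) = 0.1604 kg/m³.
(x−vt)²/(4Dt) = (3.7878)²/(4 × 3.72 × 5.15) = 0.1872; exp(−0.1872) = 0.8293.
C = 0.1604 × 0.8293 = 0.133 kg/m³.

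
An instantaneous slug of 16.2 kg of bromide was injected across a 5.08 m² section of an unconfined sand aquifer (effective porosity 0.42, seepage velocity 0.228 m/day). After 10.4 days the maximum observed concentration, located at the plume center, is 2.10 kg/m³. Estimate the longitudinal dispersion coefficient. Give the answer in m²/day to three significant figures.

At the plume center C_max = M/(n_e·A·√(4πDt)), so D = M²/(4πt·(n_e·A·C_max)²).
n_e·A·C_max = 0.42 × 5.08 × 2.10 = 4.481 kg/m.
D = 16.2²/(4π × 10.4 × 4.481²) = 0.100 m²/day.

0.100 m²/day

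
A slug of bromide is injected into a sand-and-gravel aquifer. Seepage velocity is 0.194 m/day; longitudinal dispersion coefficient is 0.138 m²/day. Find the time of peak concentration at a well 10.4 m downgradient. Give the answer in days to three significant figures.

For the 1D instantaneous-source solution, setting ∂C/∂t = 0 at fixed x gives v²t² + 2Dt − x² = 0, so t = (√(D² + v²x²) − D)/v².
√(D² + v²x²) = √(0.138² + 0.194² × 10.4²) = 2.022; v² = 0.037636.
t = (2.022 − 0.138)/0.037636 = 50.1 days (vs. the pure-advection estimate x/v = 53.6 d).

50.1 days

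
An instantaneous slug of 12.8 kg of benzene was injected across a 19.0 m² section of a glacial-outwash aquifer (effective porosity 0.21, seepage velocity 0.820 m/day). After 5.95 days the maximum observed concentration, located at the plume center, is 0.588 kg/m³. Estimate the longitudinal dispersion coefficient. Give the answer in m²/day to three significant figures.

0.398 m²/day

At the plume center C_max = M/(n_e·A·√(4πDt)), so D = M²/(4πt·(n_e·A·C_max)²).
n_e·A·C_max = 0.21 × 19.0 × 0.588 = 2.346 kg/m.
D = 12.8²/(4π × 5.95 × 2.346²) = 0.398 m²/day.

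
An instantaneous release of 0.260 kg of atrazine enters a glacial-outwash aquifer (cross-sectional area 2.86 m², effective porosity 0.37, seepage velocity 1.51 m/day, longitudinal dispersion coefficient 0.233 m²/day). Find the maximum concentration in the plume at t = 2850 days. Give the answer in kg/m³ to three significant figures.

0.00269 kg/m³

The peak of an instantaneous 1D plume sits at x = vt; there the Gaussian factor is 1 and C_max = M/(n_e·A·√(4πDt)), where n_e·A is the pore area the mass is dissolved in.
√(4πDt) = √(4π × 0.233 × 2850) = 91.35 m, so C_max = 0.260/(0.37 × 2.86 × 91.35) = 0.00269 kg/m³.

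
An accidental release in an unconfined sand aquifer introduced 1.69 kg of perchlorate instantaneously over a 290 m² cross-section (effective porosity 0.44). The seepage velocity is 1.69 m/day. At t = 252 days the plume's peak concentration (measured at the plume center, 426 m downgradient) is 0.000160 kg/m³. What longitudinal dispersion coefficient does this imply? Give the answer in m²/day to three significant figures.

At the plume center C_max = M/(n_e·A·√(4πDt)), so D = M²/(4πt·(n_e·A·C_max)²).
n_e·A·C_max = 0.44 × 290 × 0.000160 = 0.02042 kg/m.
D = 1.69²/(4π × 252 × 0.02042²) = 2.16 m²/day.

2.16 m²/day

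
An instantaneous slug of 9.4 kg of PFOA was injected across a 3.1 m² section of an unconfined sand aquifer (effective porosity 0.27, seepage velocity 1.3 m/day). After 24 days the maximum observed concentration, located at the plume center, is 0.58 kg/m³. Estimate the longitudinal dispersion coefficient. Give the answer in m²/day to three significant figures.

At the plume center C_max = M/(n_e·A·√(4πDt)), so D = M²/(4πt·(n_e·A·C_max)²).
n_e·A·C_max = 0.27 × 3.1 × 0.58 = 0.4855 kg/m.
D = 9.4²/(4π × 24 × 0.4855²) = 1.24 m²/day.

1.24 m²/day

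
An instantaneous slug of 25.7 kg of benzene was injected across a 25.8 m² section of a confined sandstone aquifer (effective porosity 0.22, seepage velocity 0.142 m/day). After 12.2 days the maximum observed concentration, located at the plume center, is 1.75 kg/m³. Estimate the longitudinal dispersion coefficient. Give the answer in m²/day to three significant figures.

At the plume center C_max = M/(n_e·A·√(4πDt)), so D = M²/(4πt·(n_e·A·C_max)²).
n_e·A·C_max = 0.22 × 25.8 × 1.75 = 9.933 kg/m.
D = 25.7²/(4π × 12.2 × 9.933²) = 0.0437 m²/day.

0.0437 m²/day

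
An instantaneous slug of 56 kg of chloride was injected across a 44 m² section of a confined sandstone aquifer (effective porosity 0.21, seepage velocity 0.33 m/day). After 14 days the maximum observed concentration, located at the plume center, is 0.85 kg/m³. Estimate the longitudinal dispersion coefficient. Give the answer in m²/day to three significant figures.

0.289 m²/day

At the plume center C_max = M/(n_e·A·√(4πDt)), so D = M²/(4πt·(n_e·A·C_max)²).
n_e·A·C_max = 0.21 × 44 × 0.85 = 7.854 kg/m.
D = 56²/(4π × 14 × 7.854²) = 0.289 m²/day.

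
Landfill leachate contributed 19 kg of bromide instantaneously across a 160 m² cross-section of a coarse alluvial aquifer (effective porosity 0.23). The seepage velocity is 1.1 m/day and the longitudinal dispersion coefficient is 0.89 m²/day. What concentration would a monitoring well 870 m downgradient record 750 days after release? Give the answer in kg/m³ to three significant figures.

0.00264 kg/m³

For an instantaneous plane source, C(x,t) = M/(n_e·A·√(4πDt)) · exp(−(x−vt)²/(4Dt)), with n_e·A the pore (flow) area.
Plume center vt = 1.1 × 750 = 825 m, so the well at 870 m is 45 m downgradient of the peak.
√(4πDt) = 91.59 m, giving peak height M/(n_e·A·√(4πDt)) = 19/(0.23 × 160 × 91.59) = 0.005637 kg/m³.
(x−vt)²/(4Dt) = (45)²/(4 × 0.89 × 750) = 0.7584; exp(−0.7584) = 0.4684.
C = 0.005637 × 0.4684 = 0.00264 kg/m³.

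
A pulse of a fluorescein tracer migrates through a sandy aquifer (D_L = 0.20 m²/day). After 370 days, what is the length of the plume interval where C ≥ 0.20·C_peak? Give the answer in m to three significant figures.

43.7 m

The plume is Gaussian with σ = √(2Dt) = √(2 × 0.20 × 370) = 12.17 m.
C/C_peak = exp(−Δx²/(2σ²)) = 0.20 ⇒ Δx = σ·√(−2 ln 0.20) = 12.17 × 1.794 = 21.83 m.
Width = 2Δx = 43.7 m.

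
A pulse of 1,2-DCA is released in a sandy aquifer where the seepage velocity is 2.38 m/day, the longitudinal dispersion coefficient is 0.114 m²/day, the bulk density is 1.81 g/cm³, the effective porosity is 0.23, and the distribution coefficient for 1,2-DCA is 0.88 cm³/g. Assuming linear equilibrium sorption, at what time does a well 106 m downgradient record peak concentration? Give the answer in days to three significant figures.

353 days

Retardation factor R = 1 + ρ_b·K_d/n = 1 + 1.81 × 0.88/0.23 = 7.925.
Sorption retards both mechanisms: v_R = v/R = 0.3003 m/day, D_R = D/R = 0.01438 m²/day.
Peak time from v_R²t² + 2D_R t − x² = 0: t = (√(D_R² + v_R²x²) − D_R)/v_R².
√(D_R² + v_R²x²) = √(0.01438² + 0.3003² × 106²) = 31.83; v_R² = 0.09018.
t = (31.83 − 0.01438)/0.09018 = 353 days.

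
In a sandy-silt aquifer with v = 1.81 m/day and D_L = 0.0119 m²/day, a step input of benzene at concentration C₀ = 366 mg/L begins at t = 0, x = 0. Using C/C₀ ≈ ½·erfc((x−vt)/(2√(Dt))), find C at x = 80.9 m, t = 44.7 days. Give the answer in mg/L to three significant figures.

For a continuous step input, C/C₀ ≈ ½·erfc((x−vt)/(2√(Dt))).
vt = 1.81 × 44.7 = 80.907 m and 2√(Dt) = 2√(0.0119 × 44.7) = 1.459 m.
Argument (x−vt)/(2√(Dt)) = (80.9 − 80.907)/1.459 = -0.004798; ½·erfc(-0.004798) = 0.5027.
C = 366 × 0.5027 = 184 mg/L.

184 mg/L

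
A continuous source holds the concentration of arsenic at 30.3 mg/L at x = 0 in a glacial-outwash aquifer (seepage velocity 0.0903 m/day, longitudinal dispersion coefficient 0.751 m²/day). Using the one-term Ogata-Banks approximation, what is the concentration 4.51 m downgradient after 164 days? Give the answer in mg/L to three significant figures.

For a continuous step input, C/C₀ ≈ ½·erfc((x−vt)/(2√(Dt))).
vt = 0.0903 × 164 = 14.8092 m and 2√(Dt) = 2√(0.751 × 164) = 22.20 m.
Argument (x−vt)/(2√(Dt)) = (4.51 − 14.8092)/22.20 = -0.4639; ½·erfc(-0.4639) = 0.7441.
C = 30.3 × 0.7441 = 22.5 mg/L.

22.5 mg/L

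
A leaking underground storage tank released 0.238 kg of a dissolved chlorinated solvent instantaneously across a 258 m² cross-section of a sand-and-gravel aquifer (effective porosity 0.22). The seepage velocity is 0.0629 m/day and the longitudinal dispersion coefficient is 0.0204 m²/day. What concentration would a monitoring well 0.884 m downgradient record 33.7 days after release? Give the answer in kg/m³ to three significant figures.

For an instantaneous plane source, C(x,t) = M/(n_e·A·√(4πDt)) · exp(−(x−vt)²/(4Dt)), with n_e·A the pore (flow) area.
Plume center vt = 0.0629 × 33.7 = 2.11973 m, so the well at 0.884 m is 1.23573 m upgradient of the peak.
√(4πDt) = 2.939 m, giving peak height M/(n_e·A·√(4πDt)) = 0.238/(0.22 × 258 × 2.939) = 0.001427 kg/m³.
(x−vt)²/(4Dt) = (-1.23573)²/(4 × 0.0204 × 33.7) = 0.5553; exp(−0.5553) = 0.5739.
C = 0.001427 × 0.5739 = 0.000819 kg/m³.

0.000819 kg/m³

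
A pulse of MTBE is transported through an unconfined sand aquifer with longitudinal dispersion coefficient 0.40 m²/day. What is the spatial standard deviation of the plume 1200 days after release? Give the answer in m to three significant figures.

31.0 m

Dispersive spreading gives a Gaussian with σ² = 2Dt; advection only shifts the center.
σ = √(2 × 0.40 × 1200) = 31.0 m.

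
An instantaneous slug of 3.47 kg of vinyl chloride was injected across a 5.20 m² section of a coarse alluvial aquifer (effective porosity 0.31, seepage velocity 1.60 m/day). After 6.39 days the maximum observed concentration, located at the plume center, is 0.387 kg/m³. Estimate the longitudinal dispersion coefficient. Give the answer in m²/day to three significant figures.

0.385 m²/day

At the plume center C_max = M/(n_e·A·√(4πDt)), so D = M²/(4πt·(n_e·A·C_max)²).
n_e·A·C_max = 0.31 × 5.20 × 0.387 = 0.6238 kg/m.
D = 3.47²/(4π × 6.39 × 0.6238²) = 0.385 m²/day.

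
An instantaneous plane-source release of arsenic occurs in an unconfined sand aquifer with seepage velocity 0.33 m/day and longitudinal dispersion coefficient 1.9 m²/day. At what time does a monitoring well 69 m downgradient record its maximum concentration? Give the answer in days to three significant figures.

192 days

For the 1D instantaneous-source solution, setting ∂C/∂t = 0 at fixed x gives v²t² + 2Dt − x² = 0, so t = (√(D² + v²x²) − D)/v².
√(D² + v²x²) = √(1.9² + 0.33² × 69²) = 22.85; v² = 0.1089.
t = (22.85 − 1.9)/0.1089 = 192 days (vs. the pure-advection estimate x/v = 209 d).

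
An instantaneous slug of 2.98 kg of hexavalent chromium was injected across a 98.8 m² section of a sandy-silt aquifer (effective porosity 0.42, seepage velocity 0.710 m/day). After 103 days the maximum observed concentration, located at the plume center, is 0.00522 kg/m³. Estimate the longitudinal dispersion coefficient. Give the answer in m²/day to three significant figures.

At the plume center C_max = M/(n_e·A·√(4πDt)), so D = M²/(4πt·(n_e·A·C_max)²).
n_e·A·C_max = 0.42 × 98.8 × 0.00522 = 0.2166 kg/m.
D = 2.98²/(4π × 103 × 0.2166²) = 0.146 m²/day.

0.146 m²/day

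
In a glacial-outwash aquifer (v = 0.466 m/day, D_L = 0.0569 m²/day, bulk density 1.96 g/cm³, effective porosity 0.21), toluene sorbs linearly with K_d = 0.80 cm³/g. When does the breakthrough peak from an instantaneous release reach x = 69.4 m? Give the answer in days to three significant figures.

Retardation factor R = 1 + ρ_b·K_d/n = 1 + 1.96 × 0.80/0.21 = 8.467.
Sorption retards both mechanisms: v_R = v/R = 0.05504 m/day, D_R = D/R = 0.006720 m²/day.
Peak time from v_R²t² + 2D_R t − x² = 0: t = (√(D_R² + v_R²x²) − D_R)/v_R².
√(D_R² + v_R²x²) = √(0.006720² + 0.05504² × 69.4²) = 3.820; v_R² = 0.003029.
t = (3.820 − 0.006720)/0.003029 = 1260 days.

1260 days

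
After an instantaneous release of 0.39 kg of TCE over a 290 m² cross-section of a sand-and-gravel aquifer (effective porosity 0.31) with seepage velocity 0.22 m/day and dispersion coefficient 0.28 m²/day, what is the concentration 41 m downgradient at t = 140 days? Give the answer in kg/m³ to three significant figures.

0.000101 kg/m³

For an instantaneous plane source, C(x,t) = M/(n_e·A·√(4πDt)) · exp(−(x−vt)²/(4Dt)), with n_e·A the pore (flow) area.
Plume center vt = 0.22 × 140 = 30.8 m, so the well at 41 m is 10.2 m downgradient of the peak.
√(4πDt) = 22.19 m, giving peak height M/(n_e·A·√(4πDt)) = 0.39/(0.31 × 290 × 22.19) = 0.0001955 kg/m³.
(x−vt)²/(4Dt) = (10.2)²/(4 × 0.28 × 140) = 0.6635; exp(−0.6635) = 0.5150.
C = 0.0001955 × 0.5150 = 0.000101 kg/m³.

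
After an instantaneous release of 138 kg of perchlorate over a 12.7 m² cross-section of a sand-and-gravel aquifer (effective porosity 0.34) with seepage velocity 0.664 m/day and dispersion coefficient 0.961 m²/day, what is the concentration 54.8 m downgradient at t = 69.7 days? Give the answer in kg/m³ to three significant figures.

For an instantaneous plane source, C(x,t) = M/(n_e·A·√(4πDt)) · exp(−(x−vt)²/(4Dt)), with n_e·A the pore (flow) area.
Plume center vt = 0.664 × 69.7 = 46.2808 m, so the well at 54.8 m is 8.5192 m downgradient of the peak.
√(4πDt) = 29.01 m, giving peak height M/(n_e·A·√(4πDt)) = 138/(0.34 × 12.7 × 29.01) = 1.102 kg/m³.
(x−vt)²/(4Dt) = (8.5192)²/(4 × 0.961 × 69.7) = 0.2709; exp(−0.2709) = 0.7627.
C = 1.102 × 0.7627 = 0.840 kg/m³.

0.840 kg/m³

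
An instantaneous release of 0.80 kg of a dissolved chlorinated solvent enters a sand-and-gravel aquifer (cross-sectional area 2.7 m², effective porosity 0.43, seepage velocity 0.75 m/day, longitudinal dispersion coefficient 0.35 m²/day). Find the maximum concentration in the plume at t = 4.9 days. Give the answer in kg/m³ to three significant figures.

The peak of an instantaneous 1D plume sits at x = vt; there the Gaussian factor is 1 and C_max = M/(n_e·A·√(4πDt)), where n_e·A is the pore area the mass is dissolved in.
√(4πDt) = √(4π × 0.35 × 4.9) = 4.642 m, so C_max = 0.80/(0.43 × 2.7 × 4.642) = 0.148 kg/m³.

0.148 kg/m³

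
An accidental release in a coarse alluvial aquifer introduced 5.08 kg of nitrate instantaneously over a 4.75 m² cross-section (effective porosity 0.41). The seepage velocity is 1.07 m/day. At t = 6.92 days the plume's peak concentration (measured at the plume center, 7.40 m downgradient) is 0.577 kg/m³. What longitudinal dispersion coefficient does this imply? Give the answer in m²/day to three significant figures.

At the plume center C_max = M/(n_e·A·√(4πDt)), so D = M²/(4πt·(n_e·A·C_max)²).
n_e·A·C_max = 0.41 × 4.75 × 0.577 = 1.124 kg/m.
D = 5.08²/(4π × 6.92 × 1.124²) = 0.235 m²/day.

0.235 m²/day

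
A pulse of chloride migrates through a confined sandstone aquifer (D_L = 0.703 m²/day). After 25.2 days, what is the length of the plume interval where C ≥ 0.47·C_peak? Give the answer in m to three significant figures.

The plume is Gaussian with σ = √(2Dt) = √(2 × 0.703 × 25.2) = 5.952 m.
C/C_peak = exp(−Δx²/(2σ²)) = 0.47 ⇒ Δx = σ·√(−2 ln 0.47) = 5.952 × 1.229 = 7.315 m.
Width = 2Δx = 14.6 m.

14.6 m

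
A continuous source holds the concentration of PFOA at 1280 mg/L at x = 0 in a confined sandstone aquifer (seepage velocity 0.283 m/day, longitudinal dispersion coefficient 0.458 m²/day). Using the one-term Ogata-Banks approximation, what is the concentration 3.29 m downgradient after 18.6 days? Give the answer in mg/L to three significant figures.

For a continuous step input, C/C₀ ≈ ½·erfc((x−vt)/(2√(Dt))).
vt = 0.283 × 18.6 = 5.2638 m and 2√(Dt) = 2√(0.458 × 18.6) = 5.837 m.
Argument (x−vt)/(2√(Dt)) = (3.29 − 5.2638)/5.837 = -0.3382; ½·erfc(-0.3382) = 0.6838.
C = 1280 × 0.6838 = 875 mg/L.

875 mg/L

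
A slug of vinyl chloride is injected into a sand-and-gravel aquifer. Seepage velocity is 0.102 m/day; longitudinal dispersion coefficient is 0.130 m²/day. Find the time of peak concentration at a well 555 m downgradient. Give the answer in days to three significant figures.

For the 1D instantaneous-source solution, setting ∂C/∂t = 0 at fixed x gives v²t² + 2Dt − x² = 0, so t = (√(D² + v²x²) − D)/v².
√(D² + v²x²) = √(0.130² + 0.102² × 555²) = 56.61; v² = 0.010404.
t = (56.61 − 0.130)/0.010404 = 5430 days (vs. the pure-advection estimate x/v = 5440 d).

5430 days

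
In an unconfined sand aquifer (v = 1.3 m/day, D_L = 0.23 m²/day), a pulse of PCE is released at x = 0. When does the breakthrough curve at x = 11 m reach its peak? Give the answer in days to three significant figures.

8.33 days

For the 1D instantaneous-source solution, setting ∂C/∂t = 0 at fixed x gives v²t² + 2Dt − x² = 0, so t = (√(D² + v²x²) − D)/v².
√(D² + v²x²) = √(0.23² + 1.3² × 11²) = 14.30; v² = 1.69.
t = (14.30 − 0.23)/1.69 = 8.33 days (vs. the pure-advection estimate x/v = 8.46 d).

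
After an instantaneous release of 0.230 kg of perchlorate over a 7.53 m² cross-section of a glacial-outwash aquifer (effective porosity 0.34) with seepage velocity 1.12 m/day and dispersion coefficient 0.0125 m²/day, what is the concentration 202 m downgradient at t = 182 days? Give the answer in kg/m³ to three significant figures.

For an instantaneous plane source, C(x,t) = M/(n_e·A·√(4πDt)) · exp(−(x−vt)²/(4Dt)), with n_e·A the pore (flow) area.
Plume center vt = 1.12 × 182 = 203.84 m, so the well at 202 m is 1.84 m upgradient of the peak.
√(4πDt) = 5.347 m, giving peak height M/(n_e·A·√(4πDt)) = 0.230/(0.34 × 7.53 × 5.347) = 0.01680 kg/m³.
(x−vt)²/(4Dt) = (-1.84)²/(4 × 0.0125 × 182) = 0.3720; exp(−0.3720) = 0.6894.
C = 0.01680 × 0.6894 = 0.0116 kg/m³.

0.0116 kg/m³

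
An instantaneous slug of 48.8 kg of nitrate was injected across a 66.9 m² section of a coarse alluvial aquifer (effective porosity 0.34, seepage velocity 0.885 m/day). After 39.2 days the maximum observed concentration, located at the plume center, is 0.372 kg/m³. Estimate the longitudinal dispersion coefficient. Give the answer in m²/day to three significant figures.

0.0675 m²/day

At the plume center C_max = M/(n_e·A·√(4πDt)), so D = M²/(4πt·(n_e·A·C_max)²).
n_e·A·C_max = 0.34 × 66.9 × 0.372 = 8.462 kg/m.
D = 48.8²/(4π × 39.2 × 8.462²) = 0.0675 m²/day.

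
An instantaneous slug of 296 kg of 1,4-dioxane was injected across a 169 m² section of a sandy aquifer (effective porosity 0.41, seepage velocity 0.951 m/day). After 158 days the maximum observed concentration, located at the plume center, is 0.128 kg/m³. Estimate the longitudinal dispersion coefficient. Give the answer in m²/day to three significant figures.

0.561 m²/day

At the plume center C_max = M/(n_e·A·√(4πDt)), so D = M²/(4πt·(n_e·A·C_max)²).
n_e·A·C_max = 0.41 × 169 × 0.128 = 8.869 kg/m.
D = 296²/(4π × 158 × 8.869²) = 0.561 m²/day.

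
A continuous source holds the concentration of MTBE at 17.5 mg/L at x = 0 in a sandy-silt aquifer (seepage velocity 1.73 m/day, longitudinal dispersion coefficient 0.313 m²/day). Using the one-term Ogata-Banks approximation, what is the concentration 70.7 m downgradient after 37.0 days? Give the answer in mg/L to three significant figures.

For a continuous step input, C/C₀ ≈ ½·erfc((x−vt)/(2√(Dt))).
vt = 1.73 × 37.0 = 64.01 m and 2√(Dt) = 2√(0.313 × 37.0) = 6.806 m.
Argument (x−vt)/(2√(Dt)) = (70.7 − 64.01)/6.806 = 0.9830; ½·erfc(0.9830) = 0.08224.
C = 17.5 × 0.08224 = 1.44 mg/L.

1.44 mg/L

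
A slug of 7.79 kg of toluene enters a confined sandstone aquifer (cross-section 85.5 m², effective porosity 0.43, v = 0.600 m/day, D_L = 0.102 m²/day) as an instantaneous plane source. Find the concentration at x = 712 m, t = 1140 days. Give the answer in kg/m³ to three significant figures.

For an instantaneous plane source, C(x,t) = M/(n_e·A·√(4πDt)) · exp(−(x−vt)²/(4Dt)), with n_e·A the pore (flow) area.
Plume center vt = 0.600 × 1140 = 684 m, so the well at 712 m is 28 m downgradient of the peak.
√(4πDt) = 38.23 m, giving peak height M/(n_e·A·√(4πDt)) = 7.79/(0.43 × 85.5 × 38.23) = 0.005542 kg/m³.
(x−vt)²/(4Dt) = (28)²/(4 × 0.102 × 1140) = 1.686; exp(−1.686) = 0.1853.
C = 0.005542 × 0.1853 = 0.00103 kg/m³.

0.00103 kg/m³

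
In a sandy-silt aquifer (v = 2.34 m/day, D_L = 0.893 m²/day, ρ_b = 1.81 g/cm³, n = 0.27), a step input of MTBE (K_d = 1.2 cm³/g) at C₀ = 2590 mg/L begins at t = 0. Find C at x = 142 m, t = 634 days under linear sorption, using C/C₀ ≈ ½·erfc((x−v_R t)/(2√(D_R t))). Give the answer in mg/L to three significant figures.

2530 mg/L

Retardation factor R = 1 + ρ_b·K_d/n = 1 + 1.81 × 1.2/0.27 = 9.044.
Sorption retards both mechanisms: v_R = v/R = 0.2587 m/day, D_R = D/R = 0.09874 m²/day.
v_R·t = 0.2587 × 634 = 164.0158 m; 2√(D_R t) = 15.82 m; argument = (142 − 164.0158)/15.82 = -1.392.
C = C₀ × ½·erfc(-1.392) = 2590 × 0.9755 = 2530 mg/L.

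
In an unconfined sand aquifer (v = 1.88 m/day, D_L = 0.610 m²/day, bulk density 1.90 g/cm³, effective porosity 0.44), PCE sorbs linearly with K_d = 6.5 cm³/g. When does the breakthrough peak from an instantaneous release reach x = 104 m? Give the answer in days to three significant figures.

Retardation factor R = 1 + ρ_b·K_d/n = 1 + 1.90 × 6.5/0.44 = 29.07.
Sorption retards both mechanisms: v_R = v/R = 0.06467 m/day, D_R = D/R = 0.02098 m²/day.
Peak time from v_R²t² + 2D_R t − x² = 0: t = (√(D_R² + v_R²x²) − D_R)/v_R².
√(D_R² + v_R²x²) = √(0.02098² + 0.06467² × 104²) = 6.726; v_R² = 0.004182.
t = (6.726 − 0.02098)/0.004182 = 1600 days.

1600 days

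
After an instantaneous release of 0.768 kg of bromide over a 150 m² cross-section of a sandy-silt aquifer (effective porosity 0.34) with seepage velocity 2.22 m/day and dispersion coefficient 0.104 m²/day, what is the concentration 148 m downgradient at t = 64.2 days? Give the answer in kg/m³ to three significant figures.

0.000535 kg/m³

For an instantaneous plane source, C(x,t) = M/(n_e·A·√(4πDt)) · exp(−(x−vt)²/(4Dt)), with n_e·A the pore (flow) area.
Plume center vt = 2.22 × 64.2 = 142.524 m, so the well at 148 m is 5.476 m downgradient of the peak.
√(4πDt) = 9.160 m, giving peak height M/(n_e·A·√(4πDt)) = 0.768/(0.34 × 150 × 9.160) = 0.001644 kg/m³.
(x−vt)²/(4Dt) = (5.476)²/(4 × 0.104 × 64.2) = 1.123; exp(−1.123) = 0.3253.
C = 0.001644 × 0.3253 = 0.000535 kg/m³.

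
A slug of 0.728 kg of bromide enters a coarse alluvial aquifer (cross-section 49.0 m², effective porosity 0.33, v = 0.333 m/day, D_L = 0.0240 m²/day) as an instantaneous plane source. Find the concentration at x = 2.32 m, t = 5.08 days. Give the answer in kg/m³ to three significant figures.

0.0162 kg/m³

For an instantaneous plane source, C(x,t) = M/(n_e·A·√(4πDt)) · exp(−(x−vt)²/(4Dt)), with n_e·A the pore (flow) area.
Plume center vt = 0.333 × 5.08 = 1.69164 m, so the well at 2.32 m is 0.62836 m downgradient of the peak.
√(4πDt) = 1.238 m, giving peak height M/(n_e·A·√(4πDt)) = 0.728/(0.33 × 49.0 × 1.238) = 0.03637 kg/m³.
(x−vt)²/(4Dt) = (0.62836)²/(4 × 0.0240 × 5.08) = 0.8096; exp(−0.8096) = 0.4450.
C = 0.03637 × 0.4450 = 0.0162 kg/m³.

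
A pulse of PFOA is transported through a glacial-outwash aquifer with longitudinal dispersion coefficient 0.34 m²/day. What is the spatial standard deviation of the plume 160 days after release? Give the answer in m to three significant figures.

Dispersive spreading gives a Gaussian with σ² = 2Dt; advection only shifts the center.
σ = √(2 × 0.34 × 160) = 10.4 m.

10.4 m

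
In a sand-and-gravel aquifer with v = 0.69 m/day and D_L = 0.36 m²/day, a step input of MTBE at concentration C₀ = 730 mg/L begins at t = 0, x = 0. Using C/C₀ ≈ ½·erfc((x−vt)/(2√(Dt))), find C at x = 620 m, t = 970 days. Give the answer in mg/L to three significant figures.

707 mg/L

For a continuous step input, C/C₀ ≈ ½·erfc((x−vt)/(2√(Dt))).
vt = 0.69 × 970 = 669.3 m and 2√(Dt) = 2√(0.36 × 970) = 37.37 m.
Argument (x−vt)/(2√(Dt)) = (620 − 669.3)/37.37 = -1.319; ½·erfc(-1.319) = 0.9689.
C = 730 × 0.9689 = 707 mg/L.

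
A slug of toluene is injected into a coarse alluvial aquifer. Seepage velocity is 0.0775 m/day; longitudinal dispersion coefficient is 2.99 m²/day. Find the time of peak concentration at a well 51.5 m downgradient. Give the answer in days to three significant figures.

332 days

For the 1D instantaneous-source solution, setting ∂C/∂t = 0 at fixed x gives v²t² + 2Dt − x² = 0, so t = (√(D² + v²x²) − D)/v².
√(D² + v²x²) = √(2.99² + 0.0775² × 51.5²) = 4.987; v² = 0.00600625.
t = (4.987 − 2.99)/0.00600625 = 332 days (vs. the pure-advection estimate x/v = 665 d).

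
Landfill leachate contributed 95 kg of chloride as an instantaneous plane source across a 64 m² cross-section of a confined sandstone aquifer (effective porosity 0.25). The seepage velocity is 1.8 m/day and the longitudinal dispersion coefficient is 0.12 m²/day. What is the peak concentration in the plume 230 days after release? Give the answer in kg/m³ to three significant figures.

The peak of an instantaneous 1D plume sits at x = vt; there the Gaussian factor is 1 and C_max = M/(n_e·A·√(4πDt)), where n_e·A is the pore area the mass is dissolved in.
√(4πDt) = √(4π × 0.12 × 230) = 18.62 m, so C_max = 95/(0.25 × 64 × 18.62) = 0.319 kg/m³.

0.319 kg/m³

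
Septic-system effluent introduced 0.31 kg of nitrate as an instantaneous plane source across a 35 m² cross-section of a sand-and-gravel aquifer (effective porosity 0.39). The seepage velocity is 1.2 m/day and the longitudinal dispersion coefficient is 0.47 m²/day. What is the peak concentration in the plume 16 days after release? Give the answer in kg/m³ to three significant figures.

0.00234 kg/m³

The peak of an instantaneous 1D plume sits at x = vt; there the Gaussian factor is 1 and C_max = M/(n_e·A·√(4πDt)), where n_e·A is the pore area the mass is dissolved in.
√(4πDt) = √(4π × 0.47 × 16) = 9.721 m, so C_max = 0.31/(0.39 × 35 × 9.721) = 0.00234 kg/m³.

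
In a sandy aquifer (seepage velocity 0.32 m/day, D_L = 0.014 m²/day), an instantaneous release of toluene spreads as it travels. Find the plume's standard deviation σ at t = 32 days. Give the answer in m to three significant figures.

Dispersive spreading gives a Gaussian with σ² = 2Dt; advection only shifts the center.
σ = √(2 × 0.014 × 32) = 0.947 m.

0.947 m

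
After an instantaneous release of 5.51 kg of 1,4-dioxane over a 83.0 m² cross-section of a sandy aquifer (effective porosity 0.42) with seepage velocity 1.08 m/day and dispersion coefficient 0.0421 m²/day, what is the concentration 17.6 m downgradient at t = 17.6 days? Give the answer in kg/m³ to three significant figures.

0.0265 kg/m³

For an instantaneous plane source, C(x,t) = M/(n_e·A·√(4πDt)) · exp(−(x−vt)²/(4Dt)), with n_e·A the pore (flow) area.
Plume center vt = 1.08 × 17.6 = 19.008 m, so the well at 17.6 m is 1.408 m upgradient of the peak.
√(4πDt) = 3.051 m, giving peak height M/(n_e·A·√(4πDt)) = 5.51/(0.42 × 83.0 × 3.051) = 0.05181 kg/m³.
(x−vt)²/(4Dt) = (-1.408)²/(4 × 0.0421 × 17.6) = 0.6689; exp(−0.6689) = 0.5123.
C = 0.05181 × 0.5123 = 0.0265 kg/m³.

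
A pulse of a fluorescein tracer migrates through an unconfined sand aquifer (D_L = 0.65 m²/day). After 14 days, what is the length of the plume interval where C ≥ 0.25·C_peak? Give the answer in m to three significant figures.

The plume is Gaussian with σ = √(2Dt) = √(2 × 0.65 × 14) = 4.266 m.
C/C_peak = exp(−Δx²/(2σ²)) = 0.25 ⇒ Δx = σ·√(−2 ln 0.25) = 4.266 × 1.665 = 7.103 m.
Width = 2Δx = 14.2 m.

14.2 m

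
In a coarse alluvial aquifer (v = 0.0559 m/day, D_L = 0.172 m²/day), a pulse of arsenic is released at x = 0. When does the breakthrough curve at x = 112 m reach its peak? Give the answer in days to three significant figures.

1950 days

For the 1D instantaneous-source solution, setting ∂C/∂t = 0 at fixed x gives v²t² + 2Dt − x² = 0, so t = (√(D² + v²x²) − D)/v².
√(D² + v²x²) = √(0.172² + 0.0559² × 112²) = 6.263; v² = 0.00312481.
t = (6.263 − 0.172)/0.00312481 = 1950 days (vs. the pure-advection estimate x/v = 2000 d).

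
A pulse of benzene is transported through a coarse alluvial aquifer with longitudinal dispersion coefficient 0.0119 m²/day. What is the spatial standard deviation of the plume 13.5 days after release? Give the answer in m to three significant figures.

0.567 m

Dispersive spreading gives a Gaussian with σ² = 2Dt; advection only shifts the center.
σ = √(2 × 0.0119 × 13.5) = 0.567 m.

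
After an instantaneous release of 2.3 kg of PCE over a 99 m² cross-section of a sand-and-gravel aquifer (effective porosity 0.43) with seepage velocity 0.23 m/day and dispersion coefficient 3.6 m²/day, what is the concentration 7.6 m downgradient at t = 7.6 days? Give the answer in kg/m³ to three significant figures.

For an instantaneous plane source, C(x,t) = M/(n_e·A·√(4πDt)) · exp(−(x−vt)²/(4Dt)), with n_e·A the pore (flow) area.
Plume center vt = 0.23 × 7.6 = 1.748 m, so the well at 7.6 m is 5.852 m downgradient of the peak.
√(4πDt) = 18.54 m, giving peak height M/(n_e·A·√(4πDt)) = 2.3/(0.43 × 99 × 18.54) = 0.002914 kg/m³.
(x−vt)²/(4Dt) = (5.852)²/(4 × 3.6 × 7.6) = 0.3129; exp(−0.3129) = 0.7313.
C = 0.002914 × 0.7313 = 0.00213 kg/m³.

0.00213 kg/m³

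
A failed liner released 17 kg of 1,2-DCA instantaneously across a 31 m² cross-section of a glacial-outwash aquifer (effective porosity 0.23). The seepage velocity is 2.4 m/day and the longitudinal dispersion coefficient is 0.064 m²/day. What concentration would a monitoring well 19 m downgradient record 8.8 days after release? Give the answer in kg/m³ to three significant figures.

For an instantaneous plane source, C(x,t) = M/(n_e·A·√(4πDt)) · exp(−(x−vt)²/(4Dt)), with n_e·A the pore (flow) area.
Plume center vt = 2.4 × 8.8 = 21.12 m, so the well at 19 m is 2.12 m upgradient of the peak.
√(4πDt) = 2.660 m, giving peak height M/(n_e·A·√(4πDt)) = 17/(0.23 × 31 × 2.660) = 0.8964 kg/m³.
(x−vt)²/(4Dt) = (-2.12)²/(4 × 0.064 × 8.8) = 1.995; exp(−1.995) = 0.1360.
C = 0.8964 × 0.1360 = 0.122 kg/m³.

0.122 kg/m³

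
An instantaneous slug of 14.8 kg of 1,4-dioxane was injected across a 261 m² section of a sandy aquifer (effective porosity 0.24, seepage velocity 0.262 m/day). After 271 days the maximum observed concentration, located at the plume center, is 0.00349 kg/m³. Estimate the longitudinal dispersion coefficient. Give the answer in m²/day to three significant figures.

1.35 m²/day

At the plume center C_max = M/(n_e·A·√(4πDt)), so D = M²/(4πt·(n_e·A·C_max)²).
n_e·A·C_max = 0.24 × 261 × 0.00349 = 0.2186 kg/m.
D = 14.8²/(4π × 271 × 0.2186²) = 1.35 m²/day.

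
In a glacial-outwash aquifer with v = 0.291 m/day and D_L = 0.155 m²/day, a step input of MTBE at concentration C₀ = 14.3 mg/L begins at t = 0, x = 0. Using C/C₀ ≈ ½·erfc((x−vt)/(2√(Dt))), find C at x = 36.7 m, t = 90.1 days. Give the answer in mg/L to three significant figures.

0.339 mg/L

For a continuous step input, C/C₀ ≈ ½·erfc((x−vt)/(2√(Dt))).
vt = 0.291 × 90.1 = 26.2191 m and 2√(Dt) = 2√(0.155 × 90.1) = 7.474 m.
Argument (x−vt)/(2√(Dt)) = (36.7 − 26.2191)/7.474 = 1.402; ½·erfc(1.402) = 0.02370.
C = 14.3 × 0.02370 = 0.339 mg/L.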